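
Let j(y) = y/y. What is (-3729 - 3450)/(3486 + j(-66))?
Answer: -7179/3487 ≈ -2.0588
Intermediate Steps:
j(y) = 1
(-3729 - 3450)/(3486 + j(-66)) = (-3729 - 3450)/(3486 + 1) = -7179/3487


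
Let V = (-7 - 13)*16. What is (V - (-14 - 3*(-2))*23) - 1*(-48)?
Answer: -88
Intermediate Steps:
V = -320 (V = -20*16 = -320)
(V - (-14 - 3*(-2))*23) - 1*(-48) = (-320 - (-14 - 3*(-2))*23) - 1*(-48) = (-320 - (-14 + 6)*23) + 48 = (-320 - (-8)*23) + 48 = (-320 - 1*(-184)) + 48 = (-320 + 184) + 48 = -136 + 48 = -88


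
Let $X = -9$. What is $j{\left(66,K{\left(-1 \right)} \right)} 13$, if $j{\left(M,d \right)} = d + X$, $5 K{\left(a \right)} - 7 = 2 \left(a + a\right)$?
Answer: $- \frac{546}{5} \approx -109.2$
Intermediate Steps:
$K{\left(a \right)} = \frac{7}{5} + \frac{4 a}{5}$ ($K{\left(a \right)} = \frac{7}{5} + \frac{2 \left(a + a\right)}{5} = \frac{7}{5} + \frac{2 \cdot 2 a}{5} = \frac{7}{5} + \frac{4 a}{5}$)
$j{\left(M,d \right)} = -9 + d$ ($j{\left(M,d \right)} = d - 9 = -9 + d$)
$j{\left(66,K{\left(-1 \right)} \right)} 13 = \left(-9 + \left(\frac{7}{5} + \frac{4}{5} \left(-1\right)\right)\right) 13 = \left(-9 + \left(\frac{7}{5} - \frac{4}{5}\right)\right) 13 = \left(-9 + \frac{3}{5}\right) 13 = \left(- \frac{42}{5}\right) 13 = - \frac{546}{5}$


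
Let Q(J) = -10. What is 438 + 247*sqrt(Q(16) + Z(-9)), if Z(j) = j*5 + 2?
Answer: 438 + 247*I*sqrt(53) ≈ 438.0 + 1798.2*I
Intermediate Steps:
Z(j) = 2 + 5*j (Z(j) = 5*j + 2 = 2 + 5*j)
438 + 247*sqrt(Q(16) + Z(-9)) = 438 + 247*sqrt(-10 + (2 + 5*(-9))) = 438 + 247*sqrt(-10 + (2 - 45)) = 438 + 247*sqrt(-10 - 43) = 438 + 247*sqrt(-53) = 438 + 247*(I*sqrt(53)) = 438 + 247*I*sqrt(53)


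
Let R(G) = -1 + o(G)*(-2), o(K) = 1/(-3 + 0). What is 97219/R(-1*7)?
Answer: -291657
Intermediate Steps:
o(K) = -1/3 (o(K) = 1/(-3) = -1/3)
R(G) = -1/3 (R(G) = -1 - 1/3*(-2) = -1 + 2/3 = -1/3)
97219/R(-1*7) = 97219/(-1/3) = 97219*(-3) = -291657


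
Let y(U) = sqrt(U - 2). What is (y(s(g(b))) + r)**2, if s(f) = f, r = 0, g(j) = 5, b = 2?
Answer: 3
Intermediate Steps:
y(U) = sqrt(-2 + U)
(y(s(g(b))) + r)**2 = (sqrt(-2 + 5) + 0)**2 = (sqrt(3) + 0)**2 = (sqrt(3))**2 = 3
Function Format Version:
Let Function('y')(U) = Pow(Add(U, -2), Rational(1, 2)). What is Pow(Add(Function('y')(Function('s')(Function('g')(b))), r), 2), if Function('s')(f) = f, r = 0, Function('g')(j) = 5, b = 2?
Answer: 3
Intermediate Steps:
Function('y')(U) = Pow(Add(-2, U), Rational(1, 2))
Pow(Add(Function('y')(Function('s')(Function('g')(b))), r), 2) = Pow(Add(Pow(Add(-2, 5), Rational(1, 2)), 0), 2) = Pow(Add(Pow(3, Rational(1, 2)), 0), 2) = Pow(Pow(3, Rational(1, 2)), 2) = 3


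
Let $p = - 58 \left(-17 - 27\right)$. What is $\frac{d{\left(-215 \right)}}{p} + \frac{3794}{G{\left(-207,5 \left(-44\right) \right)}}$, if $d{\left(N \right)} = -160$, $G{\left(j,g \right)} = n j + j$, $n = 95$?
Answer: $- \frac{803863}{3169584} \approx -0.25362$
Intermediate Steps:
$G{\left(j,g \right)} = 96 j$ ($G{\left(j,g \right)} = 95 j + j = 96 j$)
$p = 2552$ ($p = \left(-58\right) \left(-44\right) = 2552$)
$\frac{d{\left(-215 \right)}}{p} + \frac{3794}{G{\left(-207,5 \left(-44\right) \right)}} = - \frac{160}{2552} + \frac{3794}{96 \left(-207\right)} = \left(-160\right) \frac{1}{2552} + \frac{3794}{-19872} = - \frac{20}{319} + 3794 \left(- \frac{1}{19872}\right) = - \frac{20}{319} - \frac{1897}{9936} = - \frac{803863}{3169584}$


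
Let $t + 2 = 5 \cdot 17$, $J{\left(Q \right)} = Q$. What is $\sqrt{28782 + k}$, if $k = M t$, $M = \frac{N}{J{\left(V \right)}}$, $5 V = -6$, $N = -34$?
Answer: $\frac{\sqrt{280203}}{3} \approx 176.45$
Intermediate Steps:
$V = - \frac{6}{5}$ ($V = \frac{1}{5} \left(-6\right) = - \frac{6}{5} \approx -1.2$)
$M = \frac{85}{3}$ ($M = - \frac{34}{- \frac{6}{5}} = \left(-34\right) \left(- \frac{5}{6}\right) = \frac{85}{3} \approx 28.333$)
$t = 83$ ($t = -2 + 5 \cdot 17 = -2 + 85 = 83$)
$k = \frac{7055}{3}$ ($k = \frac{85}{3} \cdot 83 = \frac{7055}{3} \approx 2351.7$)
$\sqrt{28782 + k} = \sqrt{28782 + \frac{7055}{3}} = \sqrt{\frac{93401}{3}} = \frac{\sqrt{280203}}{3}$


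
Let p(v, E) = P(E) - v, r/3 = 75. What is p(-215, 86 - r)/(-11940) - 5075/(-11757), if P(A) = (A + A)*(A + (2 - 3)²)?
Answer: -130992601/46792860 ≈ -2.7994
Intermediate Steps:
r = 225 (r = 3*75 = 225)
P(A) = 2*A*(1 + A) (P(A) = (2*A)*(A + (-1)²) = (2*A)*(A + 1) = (2*A)*(1 + A) = 2*A*(1 + A))
p(v, E) = -v + 2*E*(1 + E) (p(v, E) = 2*E*(1 + E) - v = -v + 2*E*(1 + E))
p(-215, 86 - r)/(-11940) - 5075/(-11757) = (-1*(-215) + 2*(86 - 1*225)*(1 + (86 - 1*225)))/(-11940) - 5075/(-11757) = (215 + 2*(86 - 225)*(1 + (86 - 225)))*(-1/11940) - 5075*(-1/11757) = (215 + 2*(-139)*(1 - 139))*(-1/11940) + 5075/11757 = (215 + 2*(-139)*(-138))*(-1/11940) + 5075/11757 = (215 + 38364)*(-1/11940) + 5075/11757 = 38579*(-1/11940) + 5075/11757 = -38579/11940 + 5075/11757 = -130992601/46792860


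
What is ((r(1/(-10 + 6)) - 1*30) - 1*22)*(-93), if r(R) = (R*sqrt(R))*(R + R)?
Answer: 4836 - 93*I/16 ≈ 4836.0 - 5.8125*I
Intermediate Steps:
r(R) = 2*R**(5/2) (r(R) = R**(3/2)*(2*R) = 2*R**(5/2))
((r(1/(-10 + 6)) - 1*30) - 1*22)*(-93) = ((2*(1/(-10 + 6))**(5/2) - 1*30) - 1*22)*(-93) = ((2*(1/(-4))**(5/2) - 30) - 22)*(-93) = ((2*(-1/4)**(5/2) - 30) - 22)*(-93) = ((2*(I/32) - 30) - 22)*(-93) = ((I/16 - 30) - 22)*(-93) = ((-30 + I/16) - 22)*(-93) = (-52 + I/16)*(-93) = 4836 - 93*I/16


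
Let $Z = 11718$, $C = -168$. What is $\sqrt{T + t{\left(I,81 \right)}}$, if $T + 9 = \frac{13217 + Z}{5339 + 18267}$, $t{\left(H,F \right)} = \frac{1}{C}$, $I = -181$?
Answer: $\frac{i \sqrt{7814326732674}}{991452} \approx 2.8195 i$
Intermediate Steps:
$t{\left(H,F \right)} = - \frac{1}{168}$ ($t{\left(H,F \right)} = \frac{1}{-168} = - \frac{1}{168}$)
$T = - \frac{187519}{23606}$ ($T = -9 + \frac{13217 + 11718}{5339 + 18267} = -9 + \frac{24935}{23606} = - \frac{187519}{23606} \approx -7.9437$)
$\sqrt{T + t{\left(I,81 \right)}} = \sqrt{- \frac{187519}{23606} - \frac{1}{168}} = \sqrt{- \frac{15763399}{1982904}} = \frac{i \sqrt{7814326732674}}{991452}$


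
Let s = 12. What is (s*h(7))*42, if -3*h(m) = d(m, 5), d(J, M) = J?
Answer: -1176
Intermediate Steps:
h(m) = -m/3
(s*h(7))*42 = (12*(-⅓*7))*42 = (12*(-7/3))*42 = -28*42 = -1176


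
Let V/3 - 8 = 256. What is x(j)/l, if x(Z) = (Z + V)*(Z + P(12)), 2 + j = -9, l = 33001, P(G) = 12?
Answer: 781/33001 ≈ 0.023666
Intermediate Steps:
V = 792 (V = 24 + 3*256 = 24 + 768 = 792)
j = -11 (j = -2 - 9 = -11)
x(Z) = (12 + Z)*(792 + Z) (x(Z) = (Z + 792)*(Z + 12) = (792 + Z)*(12 + Z) = (12 + Z)*(792 + Z))
x(j)/l = (9504 + (-11)**2 + 804*(-11))/33001 = (9504 + 121 - 8844)*(1/33001) = 781*(1/33001) = 781/33001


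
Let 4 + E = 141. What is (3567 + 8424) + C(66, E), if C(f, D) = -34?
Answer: 11957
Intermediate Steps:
E = 137 (E = -4 + 141 = 137)
(3567 + 8424) + C(66, E) = (3567 + 8424) - 34 = 11991 - 34 = 11957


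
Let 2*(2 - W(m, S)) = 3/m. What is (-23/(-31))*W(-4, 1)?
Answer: 437/248 ≈ 1.7621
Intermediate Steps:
W(m, S) = 2 - 3/(2*m)
(-23/(-31))*W(-4, 1) = (-23/(-31))*(2 - 3/2/(-4)) = (-1/31*(-23))*(2 - 3/2*(-¼)) = 23*(2 + 3/8)/31 = (23/31)*(19/8) = 437/248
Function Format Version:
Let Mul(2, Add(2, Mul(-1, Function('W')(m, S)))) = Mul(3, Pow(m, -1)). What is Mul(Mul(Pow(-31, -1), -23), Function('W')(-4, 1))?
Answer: Rational(437, 248) ≈ 1.7621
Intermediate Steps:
Function('W')(m, S) = Add(2, Mul(Rational(-3, 2), Pow(m, -1))) (Function('W')(m, S) = Add(2, Mul(Rational(-1, 2), Mul(3, Pow(m, -1)))) = Add(2, Mul(Rational(-3, 2), Pow(m, -1))))
Mul(Mul(Pow(-31, -1), -23), Function('W')(-4, 1)) = Mul(Mul(Pow(-31, -1), -23), Add(2, Mul(Rational(-3, 2), Pow(-4, -1)))) = Mul(Mul(Rational(-1, 31), -23), Add(2, Mul(Rational(-3, 2), Rational(-1, 4)))) = Mul(Rational(23, 31), Add(2, Rational(3, 8))) = Mul(Rational(23, 31), Rational(19, 8)) = Rational(437, 248)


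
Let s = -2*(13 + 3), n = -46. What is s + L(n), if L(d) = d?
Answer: -78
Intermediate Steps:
s = -32 (s = -2*16 = -32)
s + L(n) = -32 - 46 = -78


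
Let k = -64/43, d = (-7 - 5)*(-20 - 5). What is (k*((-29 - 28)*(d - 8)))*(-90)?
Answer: -95869440/43 ≈ -2.2295e+6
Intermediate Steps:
d = 300 (d = -12*(-25) = 300)
k = -64/43 (k = -64*1/43 = -64/43 ≈ -1.4884)
(k*((-29 - 28)*(d - 8)))*(-90) = -64*(-29 - 28)*(300 - 8)/43*(-90) = -(-3648)*292/43*(-90) = -64/43*(-16644)*(-90) = (1065216/43)*(-90) = -95869440/43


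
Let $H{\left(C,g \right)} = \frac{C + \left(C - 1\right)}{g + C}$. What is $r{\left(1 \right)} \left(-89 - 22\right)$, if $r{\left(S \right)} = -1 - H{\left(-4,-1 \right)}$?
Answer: $\frac{1554}{5} \approx 310.8$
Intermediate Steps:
$H{\left(C,g \right)} = \frac{-1 + 2 C}{C + g}$ ($H{\left(C,g \right)} = \frac{C + \left(-1 + C\right)}{C + g} = \frac{-1 + 2 C}{C + g}$)
$r{\left(S \right)} = - \frac{14}{5}$ ($r{\left(S \right)} = -1 - \frac{-1 + 2 \left(-4\right)}{-4 - 1} = -1 - \frac{-1 - 8}{-5} = -1 - \left(- \frac{1}{5}\right) \left(-9\right) = -1 - \frac{9}{5} = - \frac{14}{5}$)
$r{\left(1 \right)} \left(-89 - 22\right) = - \frac{14 \left(-89 - 22\right)}{5} = \left(- \frac{14}{5}\right) \left(-111\right) = \frac{1554}{5}$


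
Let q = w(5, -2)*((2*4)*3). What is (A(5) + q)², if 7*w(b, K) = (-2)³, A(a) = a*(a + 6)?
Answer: 37249/49 ≈ 760.18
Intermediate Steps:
A(a) = a*(6 + a)
w(b, K) = -8/7 (w(b, K) = (⅐)*(-2)³ = (⅐)*(-8) = -8/7)
q = -192/7 (q = -8*2*4*3/7 = -64*3/7 = -8/7*24 = -192/7 ≈ -27.429)
(A(5) + q)² = (5*(6 + 5) - 192/7)² = (5*11 - 192/7)² = (55 - 192/7)² = (193/7)² = 37249/49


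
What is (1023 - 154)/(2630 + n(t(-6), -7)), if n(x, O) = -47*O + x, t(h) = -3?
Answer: 869/2956 ≈ 0.29398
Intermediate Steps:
n(x, O) = x - 47*O
(1023 - 154)/(2630 + n(t(-6), -7)) = (1023 - 154)/(2630 + (-3 - 47*(-7))) = 869/(2630 + (-3 + 329)) = 869/(2630 + 326) = 869/2956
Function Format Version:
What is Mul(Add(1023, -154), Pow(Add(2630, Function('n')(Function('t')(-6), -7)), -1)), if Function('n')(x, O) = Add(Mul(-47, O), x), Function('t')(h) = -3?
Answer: Rational(869, 2956) ≈ 0.29398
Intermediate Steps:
Function('n')(x, O) = Add(x, Mul(-47, O))
Mul(Add(1023, -154), Pow(Add(2630, Function('n')(Function('t')(-6), -7)), -1)) = Mul(Add(1023, -154), Pow(Add(2630, Add(-3, Mul(-47, -7))), -1)) = Mul(869, Pow(Add(2630, Add(-3, 329)), -1)) = Mul(869, Pow(Add(2630, 326), -1)) = Mul(869, Pow(2956, -1)) = Mul(869, Rational(1, 2956)) = Rational(869, 2956)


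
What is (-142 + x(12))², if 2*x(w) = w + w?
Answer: 16900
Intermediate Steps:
x(w) = w (x(w) = (w + w)/2 = (2*w)/2 = w)
(-142 + x(12))² = (-142 + 12)² = (-130)² = 16900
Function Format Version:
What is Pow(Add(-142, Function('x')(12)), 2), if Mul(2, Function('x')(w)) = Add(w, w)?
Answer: 16900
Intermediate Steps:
Function('x')(w) = w (Function('x')(w) = Mul(Rational(1, 2), Add(w, w)) = Mul(Rational(1, 2), Mul(2, w)) = w)
Pow(Add(-142, Function('x')(12)), 2) = Pow(Add(-142, 12), 2) = Pow(-130, 2) = 16900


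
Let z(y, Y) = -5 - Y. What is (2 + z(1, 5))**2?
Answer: 64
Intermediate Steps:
(2 + z(1, 5))**2 = (2 + (-5 - 1*5))**2 = (2 + (-5 - 5))**2 = (2 - 10)**2 = (-8)**2 = 64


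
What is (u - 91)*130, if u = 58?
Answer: -4290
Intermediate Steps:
(u - 91)*130 = (58 - 91)*130 = -33*130 = -4290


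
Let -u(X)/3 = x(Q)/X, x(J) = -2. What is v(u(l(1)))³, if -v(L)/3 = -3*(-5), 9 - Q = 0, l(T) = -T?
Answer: -91125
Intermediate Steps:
Q = 9 (Q = 9 - 1*0 = 9 + 0 = 9)
u(X) = 6/X (u(X) = -(-6)/X = 6/X)
v(L) = -45 (v(L) = -(-9)*(-5) = -3*15 = -45)
v(u(l(1)))³ = (-45)³ = -91125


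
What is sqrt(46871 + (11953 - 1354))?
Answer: sqrt(57470) ≈ 239.73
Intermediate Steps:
sqrt(46871 + (11953 - 1354)) = sqrt(46871 + 10599) = sqrt(57470)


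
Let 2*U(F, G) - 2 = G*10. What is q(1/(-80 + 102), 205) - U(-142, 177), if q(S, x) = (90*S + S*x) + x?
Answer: -14687/22 ≈ -667.59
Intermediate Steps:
U(F, G) = 1 + 5*G (U(F, G) = 1 + (G*10)/2 = 1 + (10*G)/2 = 1 + 5*G)
q(S, x) = x + 90*S + S*x
q(1/(-80 + 102), 205) - U(-142, 177) = (205 + 90/(-80 + 102) + 205/(-80 + 102)) - (1 + 5*177) = (205 + 90/22 + 205/22) - (1 + 885) = (205 + 90*(1/22) + (1/22)*205) - 1*886 = (205 + 45/11 + 205/22) - 886 = 4805/22 - 886 = -14687/22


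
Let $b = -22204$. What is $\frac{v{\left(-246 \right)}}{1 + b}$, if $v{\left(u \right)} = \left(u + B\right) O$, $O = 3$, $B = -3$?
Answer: $\frac{83}{2467} \approx 0.033644$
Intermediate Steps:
$v{\left(u \right)} = -9 + 3 u$ ($v{\left(u \right)} = \left(u - 3\right) 3 = \left(-3 + u\right) 3 = -9 + 3 u$)
$\frac{v{\left(-246 \right)}}{1 + b} = \frac{-9 + 3 \left(-246\right)}{1 - 22204} = \frac{-9 - 738}{-22203} = \left(-747\right) \left(- \frac{1}{22203}\right) = \frac{83}{2467}$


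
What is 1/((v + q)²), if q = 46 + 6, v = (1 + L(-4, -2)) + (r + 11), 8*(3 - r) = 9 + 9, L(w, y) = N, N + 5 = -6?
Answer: 16/46225 ≈ 0.00034613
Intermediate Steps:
N = -11 (N = -5 - 6 = -11)
L(w, y) = -11
r = ¾ (r = 3 - (9 + 9)/8 = 3 - ⅛*18 = 3 - 9/4 = ¾ ≈ 0.75000)
v = 7/4 (v = (1 - 11) + (¾ + 11) = -10 + 47/4 = 7/4 ≈ 1.7500)
q = 52
1/((v + q)²) = 1/((7/4 + 52)²) = 1/((215/4)²) = 1/(46225/16) = 16/46225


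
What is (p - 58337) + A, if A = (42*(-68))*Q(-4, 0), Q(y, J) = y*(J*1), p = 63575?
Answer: 5238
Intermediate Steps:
Q(y, J) = J*y (Q(y, J) = y*J = J*y)
A = 0 (A = (42*(-68))*(0*(-4)) = -2856*0 = 0)
(p - 58337) + A = (63575 - 58337) + 0 = 5238 + 0 = 5238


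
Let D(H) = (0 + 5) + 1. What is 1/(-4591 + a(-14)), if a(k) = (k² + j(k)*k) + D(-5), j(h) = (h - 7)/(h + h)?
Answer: -2/8799 ≈ -0.00022730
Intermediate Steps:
D(H) = 6 (D(H) = 5 + 1 = 6)
j(h) = (-7 + h)/(2*h) (j(h) = (-7 + h)/((2*h)) = (-7 + h)*(1/(2*h)) = (-7 + h)/(2*h))
a(k) = 5/2 + k² + k/2 (a(k) = (k² + ((-7 + k)/(2*k))*k) + 6 = (k² + (-7/2 + k/2)) + 6 = (-7/2 + k² + k/2) + 6 = 5/2 + k² + k/2)
1/(-4591 + a(-14)) = 1/(-4591 + (5/2 + (-14)² + (½)*(-14))) = 1/(-4591 + (5/2 + 196 - 7)) = 1/(-4591 + 383/2) = 1/(-8799/2) = -2/8799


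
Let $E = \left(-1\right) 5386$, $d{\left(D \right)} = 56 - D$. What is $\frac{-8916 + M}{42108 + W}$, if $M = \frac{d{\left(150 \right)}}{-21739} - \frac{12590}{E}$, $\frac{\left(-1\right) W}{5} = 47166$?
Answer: $\frac{173944473395}{3780363882898} \approx 0.046013$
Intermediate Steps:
$W = -235830$ ($W = \left(-5\right) 47166 = -235830$)
$E = -5386$
$M = \frac{137100147}{58543127}$ ($M = \frac{56 - 150}{-21739} - \frac{12590}{-5386} = \left(56 - 150\right) \left(- \frac{1}{21739}\right) - - \frac{6295}{2693} = \left(-94\right) \left(- \frac{1}{21739}\right) + \frac{6295}{2693} = \frac{94}{21739} + \frac{6295}{2693} = \frac{137100147}{58543127} \approx 2.3419$)
$\frac{-8916 + M}{42108 + W} = \frac{-8916 + \frac{137100147}{58543127}}{42108 - 235830} = - \frac{521833420185}{58543127 \left(-193722\right)} = \left(- \frac{521833420185}{58543127}\right) \left(- \frac{1}{193722}\right) = \frac{173944473395}{3780363882898}$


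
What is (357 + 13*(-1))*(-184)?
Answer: -63296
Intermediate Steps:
(357 + 13*(-1))*(-184) = (357 - 13)*(-184) = 344*(-184) = -63296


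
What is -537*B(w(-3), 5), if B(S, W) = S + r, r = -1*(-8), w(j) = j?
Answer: -2685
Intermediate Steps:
r = 8
B(S, W) = 8 + S (B(S, W) = S + 8 = 8 + S)
-537*B(w(-3), 5) = -537*(8 - 3) = -537*5 = -2685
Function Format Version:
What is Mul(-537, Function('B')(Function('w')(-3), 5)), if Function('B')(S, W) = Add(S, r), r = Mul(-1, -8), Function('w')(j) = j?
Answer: -2685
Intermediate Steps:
r = 8
Function('B')(S, W) = Add(8, S) (Function('B')(S, W) = Add(S, 8) = Add(8, S))
Mul(-537, Function('B')(Function('w')(-3), 5)) = Mul(-537, Add(8, -3)) = Mul(-537, 5) = -2685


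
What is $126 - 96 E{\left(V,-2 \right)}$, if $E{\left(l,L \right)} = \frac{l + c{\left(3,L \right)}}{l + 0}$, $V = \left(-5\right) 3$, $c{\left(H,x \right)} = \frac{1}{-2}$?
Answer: $\frac{134}{5} \approx 26.8$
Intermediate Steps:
$c{\left(H,x \right)} = - \frac{1}{2}$
$V = -15$
$E{\left(l,L \right)} = \frac{- \frac{1}{2} + l}{l}$ ($E{\left(l,L \right)} = \frac{l - \frac{1}{2}}{l + 0} = \frac{- \frac{1}{2} + l}{l}$)
$126 - 96 E{\left(V,-2 \right)} = 126 - 96 \frac{- \frac{1}{2} - 15}{-15} = 126 - 96 \left(\left(- \frac{1}{15}\right) \left(- \frac{31}{2}\right)\right) = 126 - \frac{496}{5} = \frac{134}{5}$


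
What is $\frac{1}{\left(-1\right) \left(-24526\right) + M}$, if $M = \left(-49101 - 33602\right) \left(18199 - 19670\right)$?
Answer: $\frac{1}{121680639} \approx 8.2182 \cdot 10^{-9}$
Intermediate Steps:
$M = 121656113$ ($M = \left(-82703\right) \left(-1471\right) = 121656113$)
$\frac{1}{\left(-1\right) \left(-24526\right) + M} = \frac{1}{\left(-1\right) \left(-24526\right) + 121656113} = \frac{1}{24526 + 121656113} = \frac{1}{121680639}$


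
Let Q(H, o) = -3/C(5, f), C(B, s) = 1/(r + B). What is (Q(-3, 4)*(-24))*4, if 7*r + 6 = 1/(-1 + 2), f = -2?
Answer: 8640/7 ≈ 1234.3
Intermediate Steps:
r = -5/7 (r = -6/7 + 1/(7*(-1 + 2)) = -6/7 + (⅐)/1 = -6/7 + (⅐)*1 = -6/7 + ⅐ = -5/7 ≈ -0.71429)
C(B, s) = 1/(-5/7 + B)
Q(H, o) = -90/7 (Q(H, o) = -3/(7/(-5 + 7*5)) = -3/(7/(-5 + 35)) = -3/(7/30) = -3/(7*(1/30)) = -3/7/30 = -3*30/7 = -90/7)
(Q(-3, 4)*(-24))*4 = -90/7*(-24)*4 = (2160/7)*4 = 8640/7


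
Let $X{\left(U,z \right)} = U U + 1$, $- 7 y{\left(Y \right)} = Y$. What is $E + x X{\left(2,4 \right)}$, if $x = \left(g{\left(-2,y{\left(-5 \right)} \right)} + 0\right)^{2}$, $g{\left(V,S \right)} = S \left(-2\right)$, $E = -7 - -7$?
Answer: $\frac{500}{49} \approx 10.204$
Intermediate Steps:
$y{\left(Y \right)} = - \frac{Y}{7}$
$X{\left(U,z \right)} = 1 + U^{2}$ ($X{\left(U,z \right)} = U^{2} + 1 = 1 + U^{2}$)
$E = 0$ ($E = -7 + 7 = 0$)
$g{\left(V,S \right)} = - 2 S$
$x = \frac{100}{49}$ ($x = \left(- 2 \left(\left(- \frac{1}{7}\right) \left(-5\right)\right) + 0\right)^{2} = \left(\left(-2\right) \frac{5}{7} + 0\right)^{2} = \left(- \frac{10}{7} + 0\right)^{2} = \left(- \frac{10}{7}\right)^{2} = \frac{100}{49} \approx 2.0408$)
$E + x X{\left(2,4 \right)} = 0 + \frac{100 \left(1 + 2^{2}\right)}{49} = 0 + \frac{100 \left(1 + 4\right)}{49} = 0 + \frac{100}{49} \cdot 5 = 0 + \frac{500}{49} = \frac{500}{49}$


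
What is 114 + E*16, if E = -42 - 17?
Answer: -830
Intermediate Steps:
E = -59
114 + E*16 = 114 - 59*16 = 114 - 944 = -830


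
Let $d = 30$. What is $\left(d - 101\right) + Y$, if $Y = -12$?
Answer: $-83$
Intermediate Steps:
$\left(d - 101\right) + Y = \left(30 - 101\right) - 12 = -71 - 12 = -83$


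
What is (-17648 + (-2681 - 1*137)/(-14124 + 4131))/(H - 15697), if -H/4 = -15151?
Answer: -176353646/448755651 ≈ -0.39298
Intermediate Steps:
H = 60604 (H = -4*(-15151) = 60604)
(-17648 + (-2681 - 1*137)/(-14124 + 4131))/(H - 15697) = (-17648 + (-2681 - 1*137)/(-14124 + 4131))/(60604 - 15697) = (-17648 + (-2681 - 137)/(-9993))/44907 = (-17648 - 2818*(-1/9993))*(1/44907) = (-17648 + 2818/9993)*(1/44907) = -176353646/9993*1/44907 = -176353646/448755651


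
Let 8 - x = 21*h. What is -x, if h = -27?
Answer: -575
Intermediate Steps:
x = 575 (x = 8 - 21*(-27) = 8 - 1*(-567) = 8 + 567 = 575)
-x = -1*575 = -575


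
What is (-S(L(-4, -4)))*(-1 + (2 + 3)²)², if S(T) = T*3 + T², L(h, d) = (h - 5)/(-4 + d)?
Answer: -2673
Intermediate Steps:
L(h, d) = (-5 + h)/(-4 + d)
S(T) = T² + 3*T (S(T) = 3*T + T² = T² + 3*T)
(-S(L(-4, -4)))*(-1 + (2 + 3)²)² = (-(-5 - 4)/(-4 - 4)*(3 + (-5 - 4)/(-4 - 4)))*(-1 + (2 + 3)²)² = (--9/(-8)*(3 - 9/(-8)))*(-1 + 5²)² = (-(-⅛*(-9))*(3 - ⅛*(-9)))*(-1 + 25)² = -9*(3 + 9/8)/8*24² = -9*33/(8*8)*576 = -1*297/64*576 = -297/64*576 = -2673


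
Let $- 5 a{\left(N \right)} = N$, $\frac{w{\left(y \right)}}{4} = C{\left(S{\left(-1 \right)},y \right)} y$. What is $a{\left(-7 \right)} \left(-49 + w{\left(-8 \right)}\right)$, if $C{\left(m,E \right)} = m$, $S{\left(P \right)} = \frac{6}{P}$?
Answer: $\frac{1001}{5} \approx 200.2$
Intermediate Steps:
$w{\left(y \right)} = - 24 y$ ($w{\left(y \right)} = 4 \frac{6}{-1} y = 4 \cdot 6 \left(-1\right) y = 4 \left(- 6 y\right) = - 24 y$)
$a{\left(N \right)} = - \frac{N}{5}$
$a{\left(-7 \right)} \left(-49 + w{\left(-8 \right)}\right) = \left(- \frac{1}{5}\right) \left(-7\right) \left(-49 - -192\right) = \frac{7 \left(-49 + 192\right)}{5} = \frac{7}{5} \cdot 143 = \frac{1001}{5}$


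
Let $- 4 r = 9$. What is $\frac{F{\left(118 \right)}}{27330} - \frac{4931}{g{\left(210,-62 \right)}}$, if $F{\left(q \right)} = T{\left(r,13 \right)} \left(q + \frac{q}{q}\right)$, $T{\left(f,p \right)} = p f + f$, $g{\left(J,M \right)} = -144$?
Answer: $\frac{22370741}{655920} \approx 34.106$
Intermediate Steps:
$r = - \frac{9}{4}$ ($r = \left(- \frac{1}{4}\right) 9 = - \frac{9}{4} \approx -2.25$)
$T{\left(f,p \right)} = f + f p$ ($T{\left(f,p \right)} = f p + f = f + f p$)
$F{\left(q \right)} = - \frac{63}{2} - \frac{63 q}{2}$ ($F{\left(q \right)} = - \frac{9 \left(1 + 13\right)}{4} \left(q + \frac{q}{q}\right) = \left(- \frac{9}{4}\right) 14 \left(q + 1\right) = - \frac{63 \left(1 + q\right)}{2} = - \frac{63}{2} - \frac{63 q}{2}$)
$\frac{F{\left(118 \right)}}{27330} - \frac{4931}{g{\left(210,-62 \right)}} = \frac{- \frac{63}{2} - 3717}{27330} - \frac{4931}{-144} = \left(- \frac{63}{2} - 3717\right) \frac{1}{27330} - - \frac{4931}{144} = \left(- \frac{7497}{2}\right) \frac{1}{27330} + \frac{4931}{144} = - \frac{2499}{18220} + \frac{4931}{144} = \frac{22370741}{655920}$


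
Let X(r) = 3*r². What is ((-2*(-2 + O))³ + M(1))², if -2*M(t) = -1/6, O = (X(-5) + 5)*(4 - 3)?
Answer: 2075439428974081/144 ≈ 1.4413e+13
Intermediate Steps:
O = 80 (O = (3*(-5)² + 5)*(4 - 3) = (3*25 + 5)*1 = (75 + 5)*1 = 80*1 = 80)
M(t) = 1/12 (M(t) = -(-1)/(2*6) = -½*(-⅙) = 1/12)
((-2*(-2 + O))³ + M(1))² = ((-2*(-2 + 80))³ + 1/12)² = ((-2*78)³ + 1/12)² = ((-156)³ + 1/12)² = (-3796416 + 1/12)² = (-45556991/12)² = 2075439428974081/144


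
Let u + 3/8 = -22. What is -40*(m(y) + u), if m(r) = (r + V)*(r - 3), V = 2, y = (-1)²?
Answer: 1135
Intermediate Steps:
y = 1
m(r) = (-3 + r)*(2 + r) (m(r) = (r + 2)*(r - 3) = (2 + r)*(-3 + r) = (-3 + r)*(2 + r))
u = -179/8 (u = -3/8 - 22 = -179/8 ≈ -22.375)
-40*(m(y) + u) = -40*((-6 + 1² - 1*1) - 179/8) = -40*((-6 + 1 - 1) - 179/8) = -40*(-6 - 179/8) = -40*(-227/8) = 1135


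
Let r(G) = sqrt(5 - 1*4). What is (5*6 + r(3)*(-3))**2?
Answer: 729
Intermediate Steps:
r(G) = 1 (r(G) = sqrt(5 - 4) = sqrt(1) = 1)
(5*6 + r(3)*(-3))**2 = (5*6 + 1*(-3))**2 = (30 - 3)**2 = 27**2 = 729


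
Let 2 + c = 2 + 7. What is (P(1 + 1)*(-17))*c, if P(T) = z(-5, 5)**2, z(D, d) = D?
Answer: -2975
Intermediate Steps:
c = 7 (c = -2 + (2 + 7) = -2 + 9 = 7)
P(T) = 25 (P(T) = (-5)**2 = 25)
(P(1 + 1)*(-17))*c = (25*(-17))*7 = -425*7 = -2975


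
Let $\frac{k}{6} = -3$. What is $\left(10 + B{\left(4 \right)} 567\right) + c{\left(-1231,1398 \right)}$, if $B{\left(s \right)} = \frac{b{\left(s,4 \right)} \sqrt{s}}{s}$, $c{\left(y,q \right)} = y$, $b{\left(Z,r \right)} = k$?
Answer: $-6324$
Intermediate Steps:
$k = -18$ ($k = 6 \left(-3\right) = -18$)
$b{\left(Z,r \right)} = -18$
$B{\left(s \right)} = - \frac{18}{\sqrt{s}}$ ($B{\left(s \right)} = \frac{\left(-18\right) \sqrt{s}}{s} = - \frac{18}{\sqrt{s}}$)
$\left(10 + B{\left(4 \right)} 567\right) + c{\left(-1231,1398 \right)} = \left(10 + - \frac{18}{2} \cdot 567\right) - 1231 = \left(10 + \left(-18\right) \frac{1}{2} \cdot 567\right) - 1231 = \left(10 - 5103\right) - 1231 = -5093 - 1231 = -6324$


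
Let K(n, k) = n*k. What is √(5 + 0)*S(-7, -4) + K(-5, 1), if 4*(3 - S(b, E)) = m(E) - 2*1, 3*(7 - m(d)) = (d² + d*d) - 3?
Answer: -5 + 25*√5/6 ≈ 4.3169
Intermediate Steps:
K(n, k) = k*n
m(d) = 8 - 2*d²/3 (m(d) = 7 - ((d² + d*d) - 3)/3 = 7 - ((d² + d²) - 3)/3 = 7 - (2*d² - 3)/3 = 7 - (-3 + 2*d²)/3 = 7 + (1 - 2*d²/3) = 8 - 2*d²/3)
S(b, E) = 3/2 + E²/6 (S(b, E) = 3 - ((8 - 2*E²/3) - 2*1)/4 = 3 - ((8 - 2*E²/3) - 2)/4 = 3 - (6 - 2*E²/3)/4 = 3 + (-3/2 + E²/6) = 3/2 + E²/6)
√(5 + 0)*S(-7, -4) + K(-5, 1) = √(5 + 0)*(3/2 + (⅙)*(-4)²) + 1*(-5) = √5*(3/2 + (⅙)*16) - 5 = √5*(3/2 + 8/3) - 5 = √5*(25/6) - 5 = 25*√5/6 - 5 = -5 + 25*√5/6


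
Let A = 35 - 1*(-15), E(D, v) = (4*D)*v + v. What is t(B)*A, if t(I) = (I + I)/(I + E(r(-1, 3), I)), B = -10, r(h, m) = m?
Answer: 50/7 ≈ 7.1429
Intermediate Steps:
E(D, v) = v + 4*D*v (E(D, v) = 4*D*v + v = v + 4*D*v)
t(I) = ⅐ (t(I) = (I + I)/(I + I*(1 + 4*3)) = (2*I)/(I + I*(1 + 12)) = (2*I)/(I + I*13) = (2*I)/(I + 13*I) = (2*I)/((14*I)) = (2*I)*(1/(14*I)) = ⅐)
A = 50 (A = 35 + 15 = 50)
t(B)*A = (⅐)*50 = 50/7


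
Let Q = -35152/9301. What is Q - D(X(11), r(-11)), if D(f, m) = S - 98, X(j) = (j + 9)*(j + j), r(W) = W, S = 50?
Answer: 411296/9301 ≈ 44.221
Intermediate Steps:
Q = -35152/9301 (Q = -35152*1/9301 = -35152/9301 ≈ -3.7794)
X(j) = 2*j*(9 + j) (X(j) = (9 + j)*(2*j) = 2*j*(9 + j))
D(f, m) = -48 (D(f, m) = 50 - 98 = -48)
Q - D(X(11), r(-11)) = -35152/9301 - 1*(-48) = -35152/9301 + 48 = 411296/9301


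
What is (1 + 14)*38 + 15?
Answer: 585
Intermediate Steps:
(1 + 14)*38 + 15 = 15*38 + 15 = 570 + 15 = 585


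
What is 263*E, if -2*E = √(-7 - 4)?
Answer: -263*I*√11/2 ≈ -436.14*I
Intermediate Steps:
E = -I*√11/2 (E = -√(-7 - 4)/2 = -I*√11/2 ≈ -1.6583*I)
263*E = 263*(-I*√11/2) = -263*I*√11/2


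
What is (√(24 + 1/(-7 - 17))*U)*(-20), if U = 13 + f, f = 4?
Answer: -425*√138/3 ≈ -1664.2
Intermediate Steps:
U = 17 (U = 13 + 4 = 17)
(√(24 + 1/(-7 - 17))*U)*(-20) = (√(24 + 1/(-7 - 17))*17)*(-20) = (√(24 + 1/(-24))*17)*(-20) = (√(24 - 1/24)*17)*(-20) = (√(575/24)*17)*(-20) = ((5*√138/12)*17)*(-20) = (85*√138/12)*(-20) = -425*√138/3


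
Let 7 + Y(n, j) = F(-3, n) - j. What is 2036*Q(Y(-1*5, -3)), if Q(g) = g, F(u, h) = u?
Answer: -14252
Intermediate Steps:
Y(n, j) = -10 - j (Y(n, j) = -7 + (-3 - j) = -10 - j)
2036*Q(Y(-1*5, -3)) = 2036*(-10 - 1*(-3)) = 2036*(-10 + 3) = 2036*(-7) = -14252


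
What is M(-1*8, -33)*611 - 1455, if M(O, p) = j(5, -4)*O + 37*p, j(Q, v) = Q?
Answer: -771926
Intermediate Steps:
M(O, p) = 5*O + 37*p
M(-1*8, -33)*611 - 1455 = (5*(-1*8) + 37*(-33))*611 - 1455 = (5*(-8) - 1221)*611 - 1455 = (-40 - 1221)*611 - 1455 = -1261*611 - 1455 = -770471 - 1455 = -771926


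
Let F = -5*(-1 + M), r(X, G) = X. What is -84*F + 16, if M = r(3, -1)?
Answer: 856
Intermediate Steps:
M = 3
F = -10 (F = -5*(-1 + 3) = -5*2 = -10)
-84*F + 16 = -84*(-10) + 16 = 840 + 16 = 856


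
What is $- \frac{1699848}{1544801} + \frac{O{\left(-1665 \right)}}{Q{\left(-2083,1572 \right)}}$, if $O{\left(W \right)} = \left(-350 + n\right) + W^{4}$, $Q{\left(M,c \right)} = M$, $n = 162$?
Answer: $- \frac{11872153233407311421}{3217820483} \approx -3.6895 \cdot 10^{9}$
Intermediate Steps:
$O{\left(W \right)} = -188 + W^{4}$ ($O{\left(W \right)} = \left(-350 + 162\right) + W^{4} = -188 + W^{4}$)
$- \frac{1699848}{1544801} + \frac{O{\left(-1665 \right)}}{Q{\left(-2083,1572 \right)}} = - \frac{1699848}{1544801} + \frac{-188 + \left(-1665\right)^{4}}{-2083} = \left(-1699848\right) \frac{1}{1544801} + \left(-188 + 7685231450625\right) \left(- \frac{1}{2083}\right) = - \frac{1699848}{1544801} + 7685231450437 \left(- \frac{1}{2083}\right) = - \frac{1699848}{1544801} - \frac{7685231450437}{2083} = - \frac{11872153233407311421}{3217820483}$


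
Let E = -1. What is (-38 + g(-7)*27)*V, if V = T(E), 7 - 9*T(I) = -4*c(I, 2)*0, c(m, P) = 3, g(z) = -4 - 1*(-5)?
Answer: -77/9 ≈ -8.5556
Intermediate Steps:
g(z) = 1 (g(z) = -4 + 5 = 1)
T(I) = 7/9 (T(I) = 7/9 - (-4*3)*0/9 = 7/9 - (-4)*0/3 = 7/9 - ⅑*0 = 7/9 + 0 = 7/9)
V = 7/9 ≈ 0.77778
(-38 + g(-7)*27)*V = (-38 + 1*27)*(7/9) = (-38 + 27)*(7/9) = -11*7/9 = -77/9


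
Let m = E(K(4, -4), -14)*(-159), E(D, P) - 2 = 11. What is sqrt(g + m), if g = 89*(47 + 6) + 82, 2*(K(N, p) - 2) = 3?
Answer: 2*sqrt(683) ≈ 52.269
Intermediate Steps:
K(N, p) = 7/2 (K(N, p) = 2 + (1/2)*3 = 2 + 3/2 = 7/2)
E(D, P) = 13 (E(D, P) = 2 + 11 = 13)
g = 4799 (g = 89*53 + 82 = 4717 + 82 = 4799)
m = -2067 (m = 13*(-159) = -2067)
sqrt(g + m) = sqrt(4799 - 2067) = sqrt(2732) = 2*sqrt(683)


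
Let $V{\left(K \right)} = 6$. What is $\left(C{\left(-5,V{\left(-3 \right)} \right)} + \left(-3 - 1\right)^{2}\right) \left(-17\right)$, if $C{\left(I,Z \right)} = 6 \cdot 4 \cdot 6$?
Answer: $-2720$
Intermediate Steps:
$C{\left(I,Z \right)} = 144$ ($C{\left(I,Z \right)} = 24 \cdot 6 = 144$)
$\left(C{\left(-5,V{\left(-3 \right)} \right)} + \left(-3 - 1\right)^{2}\right) \left(-17\right) = \left(144 + \left(-3 - 1\right)^{2}\right) \left(-17\right) = \left(144 + \left(-4\right)^{2}\right) \left(-17\right) = \left(144 + 16\right) \left(-17\right) = 160 \left(-17\right) = -2720$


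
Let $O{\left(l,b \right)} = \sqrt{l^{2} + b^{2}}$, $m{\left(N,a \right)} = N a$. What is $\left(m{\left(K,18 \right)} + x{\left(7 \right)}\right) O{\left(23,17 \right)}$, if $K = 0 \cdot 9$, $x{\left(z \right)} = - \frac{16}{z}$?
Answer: $- \frac{16 \sqrt{818}}{7} \approx -65.373$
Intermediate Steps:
$K = 0$
$O{\left(l,b \right)} = \sqrt{b^{2} + l^{2}}$
$\left(m{\left(K,18 \right)} + x{\left(7 \right)}\right) O{\left(23,17 \right)} = \left(0 \cdot 18 - \frac{16}{7}\right) \sqrt{17^{2} + 23^{2}} = \left(0 - \frac{16}{7}\right) \sqrt{289 + 529} = \left(0 - \frac{16}{7}\right) \sqrt{818} = - \frac{16 \sqrt{818}}{7}$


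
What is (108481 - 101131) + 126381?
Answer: 133731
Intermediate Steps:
(108481 - 101131) + 126381 = 7350 + 126381 = 133731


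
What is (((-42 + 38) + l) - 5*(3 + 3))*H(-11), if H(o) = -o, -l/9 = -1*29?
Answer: 2497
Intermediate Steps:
l = 261 (l = -(-9)*29 = -9*(-29) = 261)
(((-42 + 38) + l) - 5*(3 + 3))*H(-11) = (((-42 + 38) + 261) - 5*(3 + 3))*(-1*(-11)) = ((-4 + 261) - 5*6)*11 = (257 - 30)*11 = 227*11 = 2497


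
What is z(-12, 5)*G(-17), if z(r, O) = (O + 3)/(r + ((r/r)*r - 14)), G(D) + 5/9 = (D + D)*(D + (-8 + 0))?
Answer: -30580/171 ≈ -178.83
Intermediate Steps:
G(D) = -5/9 + 2*D*(-8 + D) (G(D) = -5/9 + (D + D)*(D + (-8 + 0)) = -5/9 + (2*D)*(D - 8) = -5/9 + (2*D)*(-8 + D) = -5/9 + 2*D*(-8 + D))
z(r, O) = (3 + O)/(-14 + 2*r) (z(r, O) = (3 + O)/(r + (1*r - 14)) = (3 + O)/(r + (r - 14)) = (3 + O)/(r + (-14 + r)) = (3 + O)/(-14 + 2*r))
z(-12, 5)*G(-17) = ((3 + 5)/(2*(-7 - 12)))*(-5/9 - 16*(-17) + 2*(-17)²) = ((½)*8/(-19))*(-5/9 + 272 + 2*289) = ((½)*(-1/19)*8)*(-5/9 + 272 + 578) = -4/19*7645/9 = -30580/171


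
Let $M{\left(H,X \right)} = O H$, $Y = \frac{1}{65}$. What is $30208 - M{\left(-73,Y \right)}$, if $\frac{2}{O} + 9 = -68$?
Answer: $\frac{2325870}{77} \approx 30206.0$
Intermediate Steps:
$O = - \frac{2}{77}$ ($O = \frac{2}{-9 - 68} = \frac{2}{-77} = 2 \left(- \frac{1}{77}\right) = - \frac{2}{77} \approx -0.025974$)
$Y = \frac{1}{65} \approx 0.015385$
$M{\left(H,X \right)} = - \frac{2 H}{77}$
$30208 - M{\left(-73,Y \right)} = 30208 - \left(- \frac{2}{77}\right) \left(-73\right) = 30208 - \frac{146}{77} = \frac{2325870}{77}$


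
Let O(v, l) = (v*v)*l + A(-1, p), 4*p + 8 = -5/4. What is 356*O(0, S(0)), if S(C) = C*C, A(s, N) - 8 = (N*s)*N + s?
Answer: 37647/64 ≈ 588.23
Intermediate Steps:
p = -37/16 (p = -2 + (-5/4)/4 = -2 + (-5*¼)/4 = -2 + (¼)*(-5/4) = -2 - 5/16 = -37/16 ≈ -2.3125)
A(s, N) = 8 + s + s*N² (A(s, N) = 8 + ((N*s)*N + s) = 8 + (s*N² + s) = 8 + (s + s*N²) = 8 + s + s*N²)
S(C) = C²
O(v, l) = 423/256 + l*v² (O(v, l) = (v*v)*l + (8 - 1 - (-37/16)²) = v²*l + (8 - 1 - 1*1369/256) = l*v² + (8 - 1 - 1369/256) = l*v² + 423/256 = 423/256 + l*v²)
356*O(0, S(0)) = 356*(423/256 + 0²*0²) = 356*(423/256 + 0*0) = 356*(423/256 + 0) = 356*(423/256) = 37647/64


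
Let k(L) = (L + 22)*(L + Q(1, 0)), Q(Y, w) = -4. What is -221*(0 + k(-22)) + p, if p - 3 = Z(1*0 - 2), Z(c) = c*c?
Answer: 7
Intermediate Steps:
Z(c) = c²
p = 7 (p = 3 + (1*0 - 2)² = 3 + (0 - 2)² = 3 + (-2)² = 3 + 4 = 7)
k(L) = (-4 + L)*(22 + L) (k(L) = (L + 22)*(L - 4) = (22 + L)*(-4 + L) = (-4 + L)*(22 + L))
-221*(0 + k(-22)) + p = -221*(0 + (-88 + (-22)² + 18*(-22))) + 7 = -221*(0 + (-88 + 484 - 396)) + 7 = -221*(0 + 0) + 7 = -221*0 + 7 = 0 + 7 = 7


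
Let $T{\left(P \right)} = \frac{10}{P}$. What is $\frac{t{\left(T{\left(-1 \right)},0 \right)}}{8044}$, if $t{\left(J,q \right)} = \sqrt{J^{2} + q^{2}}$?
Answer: $\frac{5}{4022} \approx 0.0012432$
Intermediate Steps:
$\frac{t{\left(T{\left(-1 \right)},0 \right)}}{8044} = \frac{\sqrt{\left(\frac{10}{-1}\right)^{2} + 0^{2}}}{8044} = \sqrt{\left(10 \left(-1\right)\right)^{2} + 0} \cdot \frac{1}{8044} = \sqrt{\left(-10\right)^{2} + 0} \cdot \frac{1}{8044} = \sqrt{100 + 0} \cdot \frac{1}{8044} = \sqrt{100} \cdot \frac{1}{8044} = 10 \cdot \frac{1}{8044} = \frac{5}{4022}$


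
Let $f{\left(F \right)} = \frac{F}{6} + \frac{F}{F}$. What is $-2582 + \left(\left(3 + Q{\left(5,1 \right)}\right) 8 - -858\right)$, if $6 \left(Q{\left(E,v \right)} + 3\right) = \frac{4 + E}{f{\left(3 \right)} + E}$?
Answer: $- \frac{22388}{13} \approx -1722.2$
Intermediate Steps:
$f{\left(F \right)} = 1 + \frac{F}{6}$ ($f{\left(F \right)} = F \frac{1}{6} + 1 = \frac{F}{6} + 1 = 1 + \frac{F}{6}$)
$Q{\left(E,v \right)} = -3 + \frac{4 + E}{6 \left(\frac{3}{2} + E\right)}$ ($Q{\left(E,v \right)} = -3 + \frac{\left(4 + E\right) \frac{1}{\left(1 + \frac{1}{6} \cdot 3\right) + E}}{6} = -3 + \frac{\left(4 + E\right) \frac{1}{\left(1 + \frac{1}{2}\right) + E}}{6} = -3 + \frac{\left(4 + E\right) \frac{1}{\frac{3}{2} + E}}{6} = -3 + \frac{\frac{1}{\frac{3}{2} + E} \left(4 + E\right)}{6} = -3 + \frac{4 + E}{6 \left(\frac{3}{2} + E\right)}$)
$-2582 + \left(\left(3 + Q{\left(5,1 \right)}\right) 8 - -858\right) = -2582 + \left(\left(3 + \frac{-23 - 85}{3 \left(3 + 2 \cdot 5\right)}\right) 8 - -858\right) = -2582 + \left(\left(3 + \frac{-23 - 85}{3 \left(3 + 10\right)}\right) 8 + 858\right) = -2582 + \left(\left(3 + \frac{1}{3} \cdot \frac{1}{13} \left(-108\right)\right) 8 + 858\right) = -2582 + \left(\left(3 - \frac{36}{13}\right) 8 + 858\right) = -2582 + \left(\frac{3}{13} \cdot 8 + 858\right) = -2582 + \left(\frac{24}{13} + 858\right) = -2582 + \frac{11178}{13} = - \frac{22388}{13}$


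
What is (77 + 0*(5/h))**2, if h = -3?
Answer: 5929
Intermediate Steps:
(77 + 0*(5/h))**2 = (77 + 0*(5/(-3)))**2 = (77 + 0*(5*(-1/3)))**2 = (77 + 0*(-5/3))**2 = (77 + 0)**2 = 77**2 = 5929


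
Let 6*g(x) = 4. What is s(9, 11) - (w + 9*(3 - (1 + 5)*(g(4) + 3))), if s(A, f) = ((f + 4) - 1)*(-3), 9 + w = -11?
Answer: 149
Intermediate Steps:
g(x) = ⅔ (g(x) = (⅙)*4 = ⅔)
w = -20 (w = -9 - 11 = -20)
s(A, f) = -9 - 3*f (s(A, f) = ((4 + f) - 1)*(-3) = (3 + f)*(-3) = -9 - 3*f)
s(9, 11) - (w + 9*(3 - (1 + 5)*(g(4) + 3))) = (-9 - 3*11) - (-20 + 9*(3 - (1 + 5)*(⅔ + 3))) = (-9 - 33) - (-20 + 9*(3 - 6*11/3)) = -42 - (-20 + 9*(3 - 1*22)) = -42 - (-20 + 9*(3 - 22)) = -42 - (-20 + 9*(-19)) = -42 - (-20 - 171) = -42 - 1*(-191) = -42 + 191 = 149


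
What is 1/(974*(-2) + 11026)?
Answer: 1/9078 ≈ 0.00011016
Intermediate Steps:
1/(974*(-2) + 11026) = 1/(-1948 + 11026) = 1/9078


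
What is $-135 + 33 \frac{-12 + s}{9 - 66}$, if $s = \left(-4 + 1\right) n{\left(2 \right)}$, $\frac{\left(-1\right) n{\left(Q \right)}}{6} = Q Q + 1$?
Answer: $- \frac{3423}{19} \approx -180.16$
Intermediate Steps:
$n{\left(Q \right)} = -6 - 6 Q^{2}$ ($n{\left(Q \right)} = - 6 \left(Q Q + 1\right) = - 6 \left(Q^{2} + 1\right) = - 6 \left(1 + Q^{2}\right) = -6 - 6 Q^{2}$)
$s = 90$ ($s = \left(-4 + 1\right) \left(-6 - 6 \cdot 2^{2}\right) = - 3 \left(-6 - 24\right) = \left(-3\right) \left(-30\right) = 90$)
$-135 + 33 \frac{-12 + s}{9 - 66} = -135 + 33 \frac{-12 + 90}{9 - 66} = -135 + 33 \frac{78}{-57} = -135 + 33 \cdot 78 \left(- \frac{1}{57}\right) = -135 + 33 \left(- \frac{26}{19}\right) = -135 - \frac{858}{19} = - \frac{3423}{19}$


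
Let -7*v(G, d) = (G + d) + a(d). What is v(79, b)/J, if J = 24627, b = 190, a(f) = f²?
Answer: -12123/57463 ≈ -0.21097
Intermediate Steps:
v(G, d) = -G/7 - d/7 - d²/7 (v(G, d) = -((G + d) + d²)/7 = -(G + d + d²)/7 = -G/7 - d/7 - d²/7)
v(79, b)/J = (-⅐*79 - ⅐*190 - ⅐*190²)/24627 = (-79/7 - 190/7 - ⅐*36100)*(1/24627) = (-79/7 - 190/7 - 36100/7)*(1/24627) = -36369/7*1/24627 = -12123/57463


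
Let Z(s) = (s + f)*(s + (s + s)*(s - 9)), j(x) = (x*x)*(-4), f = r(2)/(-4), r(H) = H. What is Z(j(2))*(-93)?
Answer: 1203048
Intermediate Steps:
f = -1/2 (f = 2/(-4) = 2*(-1/4) = -1/2 ≈ -0.50000)
j(x) = -4*x**2 (j(x) = x**2*(-4) = -4*x**2)
Z(s) = (-1/2 + s)*(s + 2*s*(-9 + s)) (Z(s) = (s - 1/2)*(s + (s + s)*(s - 9)) = (-1/2 + s)*(s + (2*s)*(-9 + s)) = (-1/2 + s)*(s + 2*s*(-9 + s)))
Z(j(2))*(-93) = ((-4*2**2)*(17 - (-144)*2**2 + 4*(-4*2**2)**2)/2)*(-93) = ((-4*4)*(17 - (-144)*4 + 4*(-4*4)**2)/2)*(-93) = ((1/2)*(-16)*(17 - 36*(-16) + 4*(-16)**2))*(-93) = ((1/2)*(-16)*(17 + 576 + 4*256))*(-93) = ((1/2)*(-16)*(17 + 576 + 1024))*(-93) = ((1/2)*(-16)*1617)*(-93) = -12936*(-93) = 1203048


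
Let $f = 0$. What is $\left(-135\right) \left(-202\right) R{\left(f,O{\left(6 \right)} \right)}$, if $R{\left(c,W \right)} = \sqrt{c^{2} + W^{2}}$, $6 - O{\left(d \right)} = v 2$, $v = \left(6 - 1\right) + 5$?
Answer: $381780$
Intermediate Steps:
$v = 10$ ($v = 5 + 5 = 10$)
$O{\left(d \right)} = -14$ ($O{\left(d \right)} = 6 - 10 \cdot 2 = 6 - 20 = -14$)
$R{\left(c,W \right)} = \sqrt{W^{2} + c^{2}}$
$\left(-135\right) \left(-202\right) R{\left(f,O{\left(6 \right)} \right)} = \left(-135\right) \left(-202\right) \sqrt{\left(-14\right)^{2} + 0^{2}} = 27270 \sqrt{196 + 0} = 27270 \sqrt{196} = 27270 \cdot 14 = 381780$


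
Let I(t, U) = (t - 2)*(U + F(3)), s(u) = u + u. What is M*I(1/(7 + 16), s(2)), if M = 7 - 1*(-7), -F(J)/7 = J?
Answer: 10710/23 ≈ 465.65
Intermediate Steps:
F(J) = -7*J
M = 14 (M = 7 + 7 = 14)
s(u) = 2*u
I(t, U) = (-21 + U)*(-2 + t) (I(t, U) = (t - 2)*(U - 7*3) = (-2 + t)*(U - 21) = (-2 + t)*(-21 + U) = (-21 + U)*(-2 + t))
M*I(1/(7 + 16), s(2)) = 14*(42 - 21/(7 + 16) - 4*2 + (2*2)/(7 + 16)) = 14*(42 - 21/23 - 2*4 + 4/23) = 14*(42 - 21*1/23 - 8 + 4*(1/23)) = 14*(42 - 21/23 - 8 + 4/23) = 14*(765/23) = 10710/23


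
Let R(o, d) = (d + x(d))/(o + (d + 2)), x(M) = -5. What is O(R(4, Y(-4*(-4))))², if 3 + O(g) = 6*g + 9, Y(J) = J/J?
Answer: 324/49 ≈ 6.6122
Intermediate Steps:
Y(J) = 1
R(o, d) = (-5 + d)/(2 + d + o) (R(o, d) = (d - 5)/(o + (d + 2)) = (-5 + d)/(o + (2 + d)) = (-5 + d)/(2 + d + o))
O(g) = 6 + 6*g (O(g) = -3 + (6*g + 9) = -3 + (9 + 6*g) = 6 + 6*g)
O(R(4, Y(-4*(-4))))² = (6 + 6*((-5 + 1)/(2 + 1 + 4)))² = (6 + 6*(-4/7))² = (6 - 24/7)² = (18/7)² = 324/49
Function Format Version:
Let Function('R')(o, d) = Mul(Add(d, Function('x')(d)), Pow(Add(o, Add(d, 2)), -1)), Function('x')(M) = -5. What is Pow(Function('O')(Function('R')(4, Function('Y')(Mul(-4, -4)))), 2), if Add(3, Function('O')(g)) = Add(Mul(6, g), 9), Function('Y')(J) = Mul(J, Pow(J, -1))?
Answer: Rational(324, 49) ≈ 6.6122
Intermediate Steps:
Function('Y')(J) = 1
Function('R')(o, d) = Mul(Pow(Add(2, d, o), -1), Add(-5, d)) (Function('R')(o, d) = Mul(Add(d, -5), Pow(Add(o, Add(d, 2)), -1)) = Mul(Add(-5, d), Pow(Add(o, Add(2, d)), -1)) = Mul(Add(-5, d), Pow(Add(2, d, o), -1)) = Mul(Pow(Add(2, d, o), -1), Add(-5, d)))
Function('O')(g) = Add(6, Mul(6, g)) (Function('O')(g) = Add(-3, Add(Mul(6, g), 9)) = Add(-3, Add(9, Mul(6, g))) = Add(6, Mul(6, g)))
Pow(Function('O')(Function('R')(4, Function('Y')(Mul(-4, -4)))), 2) = Pow(Add(6, Mul(6, Mul(Pow(Add(2, 1, 4), -1), Add(-5, 1)))), 2) = Pow(Add(6, Mul(6, Mul(Pow(7, -1), -4))), 2) = Pow(Add(6, Mul(6, Mul(Rational(1, 7), -4))), 2) = Pow(Add(6, Mul(6, Rational(-4, 7))), 2) = Pow(Add(6, Rational(-24, 7)), 2) = Pow(Rational(18, 7), 2) = Rational(324, 49)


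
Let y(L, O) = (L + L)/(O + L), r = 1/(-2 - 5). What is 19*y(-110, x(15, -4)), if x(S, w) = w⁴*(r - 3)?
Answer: 1330/291 ≈ 4.5704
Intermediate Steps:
r = -⅐ (r = 1/(-7) = -⅐ ≈ -0.14286)
x(S, w) = -22*w⁴/7 (x(S, w) = w⁴*(-⅐ - 3) = w⁴*(-22/7) = -22*w⁴/7)
y(L, O) = 2*L/(L + O) (y(L, O) = (2*L)/(L + O) = 2*L/(L + O))
19*y(-110, x(15, -4)) = 19*(2*(-110)/(-110 - 22/7*(-4)⁴)) = 19*(2*(-110)/(-110 - 22/7*256)) = 19*(2*(-110)/(-110 - 5632/7)) = 19*(2*(-110)/(-6402/7)) = 19*(2*(-110)*(-7/6402)) = 19*(70/291) = 1330/291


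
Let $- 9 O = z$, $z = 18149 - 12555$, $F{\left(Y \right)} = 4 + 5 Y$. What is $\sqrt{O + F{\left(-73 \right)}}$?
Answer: $\frac{i \sqrt{8843}}{3} \approx 31.346 i$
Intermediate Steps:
$z = 5594$
$O = - \frac{5594}{9}$ ($O = \left(- \frac{1}{9}\right) 5594 = - \frac{5594}{9} \approx -621.56$)
$\sqrt{O + F{\left(-73 \right)}} = \sqrt{- \frac{5594}{9} + \left(4 + 5 \left(-73\right)\right)} = \sqrt{- \frac{5594}{9} + \left(4 - 365\right)} = \sqrt{- \frac{5594}{9} - 361} = \sqrt{- \frac{8843}{9}} = \frac{i \sqrt{8843}}{3}$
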